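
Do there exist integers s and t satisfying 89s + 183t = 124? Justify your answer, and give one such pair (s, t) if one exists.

s = 170, t = -82

89 and 183 are coprime, so 89s + 183t ranges over all of ℤ.
Euclidean algorithm: 183 = 2·89 + 5, 89 = 17·5 + 4, 5 = 1·4 + 1, 4 = 4·1 + 0.
Working back up the chain: 1 = 5 − 1·4 = 5 − (89 − 17·5) = −89 + 18·5 = −89 + 18·(183 − 2·89) = 18·183 − 37·89. So 89·(-37) + 183·18 = 1.
Times 124: 89·(-4588) + 183·2232 = 124, so (-4588, 2232) solves it.
The general solution is s = -4588 + 183k, t = 2232 − 89k; taking k = 26 gives the smaller pair s = 170, t = -82.
Indeed 89·170 + 183·(-82) = 15130 − 15006 = 124.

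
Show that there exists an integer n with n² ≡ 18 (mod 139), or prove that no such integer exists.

Apply Euler's criterion with the prime 139: 18 is a quadratic residue iff 18^69 ≡ 1 (mod 139), and a non-residue iff it is ≡ −1.
Squaring successively (mod 139): 18^2 = 324 ≡ 46; 18^4 ≡ 46² = 2116 ≡ 31; 18^8 ≡ 31² = 961 ≡ 127; 18^16 ≡ 127² = 16129 ≡ 5; 18^32 ≡ 5² = 25 ≡ 25; 18^64 ≡ 25² = 625 ≡ 69.
Since 69 = 64 + 4 + 1, 18^69 ≡ 69 · 31 · 18; multiplying out mod 139: 69·31 = 2139 ≡ 54, then 54·18 = 972 ≡ 138. Thus 18^69 ≡ 138 ≡ −1 (mod 139).
By Euler's criterion 18 is a quadratic non-residue mod 139: no n satisfies n² ≡ 18 (mod 139).

There is no such integer.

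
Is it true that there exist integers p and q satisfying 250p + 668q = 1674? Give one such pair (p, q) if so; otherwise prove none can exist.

Every value of 250p + 668q is a multiple of gcd(250, 668) = 2; since 2 ∣ 1674, solutions exist.
Dividing through by 2 reduces the equation to 125p + 334q = 837.
Euclidean algorithm: 334 = 2·125 + 84, 125 = 1·84 + 41, 84 = 2·41 + 2, 41 = 20·2 + 1, 2 = 2·1 + 0.
Back-substituting, 1 = 41 − 20·2 = 41 − 20·(84 − 2·41) = −20·84 + 41·41 = −20·84 + 41·(125 − 1·84) = 41·125 − 61·84 = 41·125 − 61·(334 − 2·125) = −61·334 + 163·125; that is, 125·163 + 334·(-61) = 1.
Times 837: 125·136431 + 334·(-51057) = 837, so (136431, -51057) solves it.
Subtracting 408·334 from p and adding 408·125 to q gives the tidier solution (159, -57).
Indeed 250·159 + 668·(-57) = 39750 − 38076 = 1674.

p = 159, q = -57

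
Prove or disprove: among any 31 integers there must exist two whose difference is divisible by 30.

Partition the integers by their residue mod 30; there are 30 classes.
Placing 31 integers into 30 classes, some class receives at least two — say a and b.
Equal remainders mean a − b ≡ 0 (mod 30), so 30 divides their difference.

Yes.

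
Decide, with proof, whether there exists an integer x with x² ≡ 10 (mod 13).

x = 6

x = 6 works: 6² = 36, and 36 − 10 = 26 = 2·13.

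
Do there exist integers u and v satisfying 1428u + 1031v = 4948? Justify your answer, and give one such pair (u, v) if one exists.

Since gcd(1428, 1031) = 1, every integer is an integer combination of 1428 and 1031.
Dividing repeatedly: 1428 = 1·1031 + 397, 1031 = 2·397 + 237, 397 = 1·237 + 160, 237 = 1·160 + 77, 160 = 2·77 + 6, 77 = 12·6 + 5, 6 = 1·5 + 1, 5 = 5·1 + 0.
Unwinding: 1 = 6 − 1·5 = 6 − (77 − 12·6) = −77 + 13·6 = −77 + 13·(160 − 2·77) = 13·160 − 27·77 = 13·160 − 27·(237 − 1·160) = −27·237 + 40·160 = −27·237 + 40·(397 − 1·237) = 40·397 − 67·237 = 40·397 − 67·(1031 − 2·397) = −67·1031 + 174·397 = −67·1031 + 174·(1428 − 1·1031) = 174·1428 − 241·1031, i.e. 1428·174 + 1031·(-241) = 1.
Multiplying through by 4948: u = 174·4948 = 860952, v = (-241)·4948 = -1192468 is a solution.
Subtracting 835·1031 from u and adding 835·1428 to v gives the tidier solution (67, -88).
Check: 1428·67 + 1031·(-88) = 95676 − 90728 = 4948. ✓

u = 67, v = -88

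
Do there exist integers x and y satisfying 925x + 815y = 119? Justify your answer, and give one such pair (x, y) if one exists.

No, no such integers exist.

Any value of 925x + 815y is a multiple of gcd(925, 815) = 5.
However 119 leaves remainder 4 on division by 5.
Hence no integers x, y satisfy the equation.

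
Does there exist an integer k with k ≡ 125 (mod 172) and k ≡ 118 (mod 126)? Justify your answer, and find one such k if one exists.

gcd(172, 126) = 2. If k ≡ 125 (mod 172) and k ≡ 118 (mod 126), then k ≡ 125 (mod 2) and k ≡ 118 (mod 2).
These are incompatible: 125 − 118 = 7 is not divisible by 2.
Hence the system has no solution.

No such integer exists.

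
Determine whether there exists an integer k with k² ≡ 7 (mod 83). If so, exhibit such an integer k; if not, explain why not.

k = 16 works: 16² = 256, and 256 − 7 = 249 = 3·83.

k = 16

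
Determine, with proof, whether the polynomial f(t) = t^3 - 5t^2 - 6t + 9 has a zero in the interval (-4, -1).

Yes, f has a root in the interval.

f(-4) = -111 and f(-1) = 9, which have opposite signs.
As a polynomial, f is continuous on every closed interval.
By the Intermediate Value Theorem f must vanish at some point of (-4, -1).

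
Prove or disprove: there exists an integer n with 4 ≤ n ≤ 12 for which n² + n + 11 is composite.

n = 11

At n = 11: 11² + 11 + 11 = 143 = 11·13, which is composite.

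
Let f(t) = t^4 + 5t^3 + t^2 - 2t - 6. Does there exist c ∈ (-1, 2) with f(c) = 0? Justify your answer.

Such a root exists.

f(-1) = -7 and f(2) = 50, which have opposite signs.
Since f is a polynomial it is continuous on [-1, 2].
By the Intermediate Value Theorem f must vanish at some point of (-1, 2).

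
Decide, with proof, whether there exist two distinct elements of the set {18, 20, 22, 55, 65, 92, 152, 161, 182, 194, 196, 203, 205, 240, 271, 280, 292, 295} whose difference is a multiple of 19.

There is no such pair.

Residues mod 19: 18↦18, 20↦1, 22↦3, 55↦17, 65↦8, 92↦16, 152↦0, 161↦9, 182↦11, 194↦4, 196↦6, 203↦13, 205↦15, 240↦12, 271↦5, 280↦14, 292↦7, 295↦10.
No residue repeats among the 18 elements, so no pair has difference ≡ 0 (mod 19).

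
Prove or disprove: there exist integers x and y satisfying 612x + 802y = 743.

Both 612 and 802 are divisible by gcd(612, 802) = 2, hence so is any combination 612x + 802y.
But 743 = 2·371 + 1, so 2 ∤ 743.
Therefore 612x + 802y = 743 has no solution in integers.

No such integers exist.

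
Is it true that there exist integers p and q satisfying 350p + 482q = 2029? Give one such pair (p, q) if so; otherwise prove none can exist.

Any value of 350p + 482q is a multiple of gcd(350, 482) = 2.
But 2029 = 2·1014 + 1, so 2 ∤ 2029.
Therefore 350p + 482q = 2029 has no solution in integers.

There are no such integers.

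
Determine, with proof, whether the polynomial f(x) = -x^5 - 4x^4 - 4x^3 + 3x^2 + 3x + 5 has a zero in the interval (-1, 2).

f(-1) = 6 and f(2) = -105, which have opposite signs.
f is continuous everywhere (it is a polynomial), in particular on [-1, 2].
By the Intermediate Value Theorem f must vanish at some point of (-1, 2).

Yes, f has a root in the interval.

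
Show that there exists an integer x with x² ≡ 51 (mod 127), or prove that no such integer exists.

127 is prime, so by Euler's criterion 51 is a square mod 127 iff 51^((127−1)/2) = 51^63 ≡ 1 (mod 127).
Repeated squaring mod 127: 51^2 = 2601 ≡ 61; 51^4 ≡ 61² = 3721 ≡ 38; 51^8 ≡ 38² = 1444 ≡ 47; 51^16 ≡ 47² = 2209 ≡ 50; 51^32 ≡ 50² = 2500 ≡ 87.
Since 63 = 32 + 16 + 8 + 4 + 2 + 1, 51^63 ≡ 87 · 50 · 47 · 38 · 61 · 51; multiplying out mod 127: 87·50 = 4350 ≡ 32, then 32·47 = 1504 ≡ 107, then 107·38 = 4066 ≡ 2, then 2·61 = 122 ≡ 122, then 122·51 = 6222 ≡ 126. Thus 51^63 ≡ 126 ≡ −1 (mod 127).
The value −1 means 51 is a non-residue modulo 127, so x² ≡ 51 (mod 127) is impossible.

No, no such integer exists.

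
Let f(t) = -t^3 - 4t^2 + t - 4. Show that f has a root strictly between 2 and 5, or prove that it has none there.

f(2) = -26 and f(5) = -224, both negative, so a sign-change argument is unavailable; we show f keeps this sign on the whole interval.
Substitute t = 2 + u, where 0 < u < 3 on the interval. Expanding, f(2 + u) = -u^3 - 10u^2 - 27u - 26.
The nonzero coefficients here are all negative, so for u > 0 every term is negative (or zero), and the constant term -26 is strictly negative.
Therefore f(t) < 0 throughout (2, 5), and f has no zero there.

No such root exists.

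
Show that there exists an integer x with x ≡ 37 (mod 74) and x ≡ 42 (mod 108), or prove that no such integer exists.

No such integer exists.

Reduce both congruences modulo 2, which divides 74 and 108: they say x ≡ 37 (mod 2) and x ≡ 42 (mod 2).
However 37 ≡ 1 and 42 ≡ 0 (mod 2), and 1 ≠ 0.
So no integer satisfies both congruences.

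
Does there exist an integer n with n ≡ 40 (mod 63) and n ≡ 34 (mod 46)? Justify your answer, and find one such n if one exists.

n = 1552

gcd(63, 46) = 1, so the Chinese Remainder Theorem guarantees exactly one residue class mod 2898 satisfying both.
Any solution of the first congruence is n = 40 + 63t; substituting into the second, 63t ≡ 34 − 40 ≡ 40 (mod 46).
63 ≡ 17 (mod 46), so this reads 17t ≡ 40 (mod 46). Note 17·19 = 323 ≡ 1 (mod 46) (as 323 − 1 = 7·46), so 17⁻¹ ≡ 19.
Multiplying by 19: t ≡ 19·40 = 760 ≡ 24 (mod 46).
With t = 24: n = 40 + 63·24 = 1552.
Verify: 1552 = 24·63 + 40 and 1552 = 33·46 + 34. ✓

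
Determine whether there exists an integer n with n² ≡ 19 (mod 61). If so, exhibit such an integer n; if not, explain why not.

Take n = 43. Then 43² = 1849 = 30·61 + 19, so 43² ≡ 19 (mod 61).

n = 43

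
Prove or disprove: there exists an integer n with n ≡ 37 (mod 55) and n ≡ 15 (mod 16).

gcd(55, 16) = 1, so the Chinese Remainder Theorem guarantees exactly one residue class mod 880 satisfying both.
Write n = 37 + 55t and require 37 + 55t ≡ 15 (mod 16), i.e. 55t ≡ 10 (mod 16).
55 ≡ 7 (mod 16), so this reads 7t ≡ 10 (mod 16). To invert 7 modulo 16: 16 = 2·7 + 2, 7 = 3·2 + 1, 2 = 2·1 + 0, and unwinding, 1 = 7 − 3·2 = 7 − 3·(16 − 2·7) = −3·16 + 7·7. Thus 7⁻¹ ≡ 7 (mod 16).
Therefore t ≡ 7·10 = 70 ≡ 6 (mod 16).
With t = 6: n = 37 + 55·6 = 367.
Verify: 367 = 6·55 + 37 and 367 = 22·16 + 15. ✓

n = 367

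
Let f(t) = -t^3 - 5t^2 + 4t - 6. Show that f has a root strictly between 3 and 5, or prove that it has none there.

f(3) = -66 and f(5) = -236, both negative, so a sign-change argument is unavailable; we show f keeps this sign on the whole interval.
Substitute t = 3 + u, where 0 < u < 2 on the interval. Expanding, f(3 + u) = -u^3 - 14u^2 - 53u - 66.
The nonzero coefficients here are all negative, so for u > 0 every term is negative (or zero), and the constant term -66 is strictly negative.
Therefore f(t) < 0 throughout (3, 5), and f has no zero there.

No such root exists.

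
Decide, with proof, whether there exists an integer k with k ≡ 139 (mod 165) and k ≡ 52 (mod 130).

No, no such integer exists.

Both moduli are multiples of 5 = gcd(165, 130), so any solution would satisfy k ≡ 139 and k ≡ 52 modulo 5 simultaneously.
These are incompatible: 139 − 52 = 87 is not divisible by 5.
Therefore no such k exists.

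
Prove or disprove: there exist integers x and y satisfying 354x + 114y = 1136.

There are no such integers.

Both 354 and 114 are divisible by gcd(354, 114) = 6, hence so is any combination 354x + 114y.
But 1136 is not a multiple of 6 (it leaves remainder 2).
Hence no integers x, y satisfy the equation.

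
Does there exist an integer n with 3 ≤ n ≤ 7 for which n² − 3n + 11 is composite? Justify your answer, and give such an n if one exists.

n = 7

At n = 7: 7² − 3·7 + 11 = 39 = 3·13, which is composite.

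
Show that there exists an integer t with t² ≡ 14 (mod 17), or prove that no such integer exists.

Since (17 − t)² ≡ t² (mod 17), it suffices to square t = 0, 1, …, 8: the residues are 0, 1, 4, 9, 16, 8, 2, 15, 13.
So the quadratic residues mod 17 are {0, 1, 2, 4, 8, 9, 13, 15, 16}, and 14 is not among them.
Hence no integer t has t² ≡ 14 (mod 17).

No, no such integer exists.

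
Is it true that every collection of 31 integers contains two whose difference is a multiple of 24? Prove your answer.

Yes, this is always true.

Partition the integers by their residue mod 24; there are 24 classes.
Placing 31 integers into 24 classes, some class receives at least two — say a and b.
Then a ≡ b (mod 24), i.e. 24 ∣ (a − b).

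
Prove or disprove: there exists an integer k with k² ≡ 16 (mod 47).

Take k = 4. Then 4² = 16, and since 0 ≤ 16 < 47 this is already reduced: 4² ≡ 16 (mod 47).

k = 4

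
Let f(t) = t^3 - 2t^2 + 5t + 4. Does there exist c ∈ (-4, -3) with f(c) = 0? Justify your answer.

No.

f(-4) = -112 and f(-3) = -56, both negative.
The derivative f'(t) = 3t^2 - 4t + 5 is a quadratic with discriminant (-4)² − 4·3·5 = -44 < 0; it never vanishes, so it is always positive (sign of the leading coefficient).
Hence f is strictly increasing on ℝ, and in particular on [-4, -3]. A strictly monotone function with same-sign endpoint values stays negative on the whole interval, so f has no zero in (-4, -3).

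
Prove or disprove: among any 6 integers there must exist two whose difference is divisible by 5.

True.

Partition the integers by their residue mod 5; there are 5 classes.
Placing 6 integers into 5 classes, some class receives at least two — say a and b.
Their difference a − b is then a multiple of 5.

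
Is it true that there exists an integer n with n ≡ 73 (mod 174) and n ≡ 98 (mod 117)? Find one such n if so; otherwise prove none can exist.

There is no such integer.

gcd(174, 117) = 3. If n ≡ 73 (mod 174) and n ≡ 98 (mod 117), then n ≡ 73 (mod 3) and n ≡ 98 (mod 3).
These are incompatible: 73 − 98 = -25 is not divisible by 3.
So no integer satisfies both congruences.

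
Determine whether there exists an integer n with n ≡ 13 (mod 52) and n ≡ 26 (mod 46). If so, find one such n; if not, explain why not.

No such integer exists.

Both moduli are multiples of 2 = gcd(52, 46), so any solution would satisfy n ≡ 13 and n ≡ 26 modulo 2 simultaneously.
But 13 mod 2 = 1 while 26 mod 2 = 0, a contradiction.
So no integer satisfies both congruences.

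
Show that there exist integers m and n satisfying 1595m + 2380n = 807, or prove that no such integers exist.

Any value of 1595m + 2380n is a multiple of gcd(1595, 2380) = 5.
However 807 leaves remainder 2 on division by 5.
Therefore 1595m + 2380n = 807 has no solution in integers.

No, no such integers exist.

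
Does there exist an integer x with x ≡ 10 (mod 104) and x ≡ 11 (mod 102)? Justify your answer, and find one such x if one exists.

Reduce both congruences modulo 2, which divides 104 and 102: they say x ≡ 10 (mod 2) and x ≡ 11 (mod 2).
These are incompatible: 10 − 11 = -1 is not divisible by 2.
So no integer satisfies both congruences.

There is no such integer.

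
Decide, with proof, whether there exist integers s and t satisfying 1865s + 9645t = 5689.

No, no such integers exist.

gcd(1865, 9645) = 5, so every integer of the form 1865s + 9645t is a multiple of 5.
But 5689 is not a multiple of 5 (it leaves remainder 4).
Hence no integers s, t satisfy the equation.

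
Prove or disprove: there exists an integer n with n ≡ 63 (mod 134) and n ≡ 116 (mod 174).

Reduce both congruences modulo 2, which divides 134 and 174: they say n ≡ 63 (mod 2) and n ≡ 116 (mod 2).
However 63 ≡ 1 and 116 ≡ 0 (mod 2), and 1 ≠ 0.
So no integer satisfies both congruences.

No such integer exists.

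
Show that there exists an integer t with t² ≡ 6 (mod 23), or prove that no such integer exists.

t = 12

Take t = 12. Then 12² = 144 = 6·23 + 6, so 12² ≡ 6 (mod 23).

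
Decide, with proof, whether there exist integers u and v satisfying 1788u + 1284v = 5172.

u = 23, v = -28

Every value of 1788u + 1284v is a multiple of gcd(1788, 1284) = 12; since 12 ∣ 5172, solutions exist.
Dividing through by 12 reduces the equation to 149u + 107v = 431.
Euclidean algorithm: 149 = 1·107 + 42, 107 = 2·42 + 23, 42 = 1·23 + 19, 23 = 1·19 + 4, 19 = 4·4 + 3, 4 = 1·3 + 1, 3 = 3·1 + 0.
Back-substituting, 1 = 4 − 1·3 = 4 − (19 − 4·4) = −19 + 5·4 = −19 + 5·(23 − 1·19) = 5·23 − 6·19 = 5·23 − 6·(42 − 1·23) = −6·42 + 11·23 = −6·42 + 11·(107 − 2·42) = 11·107 − 28·42 = 11·107 − 28·(149 − 1·107) = −28·149 + 39·107; that is, 149·(-28) + 107·39 = 1.
Scaling by 431 gives the particular solution (u, v) = (-12068, 16809).
Shifting by a multiple of (107, −149) keeps it a solution: u = -12068 + 113·107 = 23, v = 16809 − 113·149 = -28.
Check: 1788·23 + 1284·(-28) = 41124 − 35952 = 5172. ✓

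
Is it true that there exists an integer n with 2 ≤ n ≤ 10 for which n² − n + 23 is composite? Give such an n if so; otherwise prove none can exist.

n = 7

At n = 7: 7² − 7 + 23 = 65 = 5·13, which is composite.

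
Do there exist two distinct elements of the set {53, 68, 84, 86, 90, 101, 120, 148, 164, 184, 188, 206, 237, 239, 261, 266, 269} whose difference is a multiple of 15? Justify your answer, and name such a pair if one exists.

The pair (53, 68) works.

Reduce each element mod 15: 53↦8, 68↦8, 84↦9, 86↦11, 90↦0, 101↦11, 120↦0, 148↦13, 164↦14, 184↦4, 188↦8, 206↦11, 237↦12, 239↦14, 261↦6, 266↦11, 269↦14. The residue 8 repeats (at 53 and 68), and 68 − 53 = 15 = 1·15.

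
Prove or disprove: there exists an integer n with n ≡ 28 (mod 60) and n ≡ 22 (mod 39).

Here gcd(60, 39) = 3, and both 28 and 22 leave remainder 1 mod 3, so the system is consistent.
Put n = 28 + 60t, so we need 60t ≡ 33 (mod 39), equivalently (divide by 3) 20t ≡ 11 (mod 13).
20 ≡ 7 (mod 13), so this reads 7t ≡ 11 (mod 13). Note 7·2 = 14 ≡ 1 (mod 13) (as 14 − 1 = 1·13), so 7⁻¹ ≡ 2.
Therefore t ≡ 2·11 = 22 ≡ 9 (mod 13).
Then n = 28 + 60·9 = 568.
Indeed 568 ≡ 28 (mod 60) and 568 ≡ 22 (mod 39).

n = 568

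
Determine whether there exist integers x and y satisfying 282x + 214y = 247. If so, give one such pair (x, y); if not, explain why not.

No, no such integers exist.

Any value of 282x + 214y is a multiple of gcd(282, 214) = 2.
But 247 = 2·123 + 1, so 2 ∤ 247.
Hence no integers x, y satisfy the equation.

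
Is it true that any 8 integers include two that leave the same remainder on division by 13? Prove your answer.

No, the set {27, 28, 29, 30, 31, 32, 33, 34} is a counterexample.

Try 8 consecutive integers, 27, 28, …, 34. Their remainders mod 13 are 1, 2, 3, 4, 5, 6, 7, 8 — pairwise different, as any 8 ≤ 13 consecutive integers have distinct residues.
So no two of them leave the same remainder on division by 13; the claim fails for this set.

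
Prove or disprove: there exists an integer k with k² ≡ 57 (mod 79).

No, no such integer exists.

79 is prime, so by Euler's criterion 57 is a square mod 79 iff 57^((79−1)/2) = 57^39 ≡ 1 (mod 79).
Squaring successively (mod 79): 57^2 = 3249 ≡ 10; 57^4 ≡ 10² = 100 ≡ 21; 57^8 ≡ 21² = 441 ≡ 46; 57^16 ≡ 46² = 2116 ≡ 62; 57^32 ≡ 62² = 3844 ≡ 52.
Since 39 = 32 + 4 + 2 + 1, 57^39 ≡ 52 · 21 · 10 · 57; multiplying out mod 79: 52·21 = 1092 ≡ 65, then 65·10 = 650 ≡ 18, then 18·57 = 1026 ≡ 78. Thus 57^39 ≡ 78 ≡ −1 (mod 79).
By Euler's criterion 57 is a quadratic non-residue mod 79: no k satisfies k² ≡ 57 (mod 79).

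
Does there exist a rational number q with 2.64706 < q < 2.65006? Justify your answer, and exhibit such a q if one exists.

q = 53/20

Look for a denominator N such that an integer falls strictly between N·2.64706 and N·2.65006. N = 20 works: 20·2.64706 = 52.94120 < 53 < 53.00120 = 20·2.65006.
So q = 53/20 works: it is a ratio of integers, and dividing 20·2.64706 < 53 < 20·2.65006 through by 20 gives 2.64706 < 53/20 < 2.65006.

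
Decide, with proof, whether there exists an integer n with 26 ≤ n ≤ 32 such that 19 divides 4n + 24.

n = 32

Try n = 32: 4·32 + 24 = 152 = 8·19, which is divisible by 19.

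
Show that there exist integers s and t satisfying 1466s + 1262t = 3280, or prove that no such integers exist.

Every value of 1466s + 1262t is a multiple of gcd(1466, 1262) = 2; since 2 ∣ 3280, solutions exist.
Dividing through by 2 reduces the equation to 733s + 631t = 1640.
Dividing repeatedly: 733 = 1·631 + 102, 631 = 6·102 + 19, 102 = 5·19 + 7, 19 = 2·7 + 5, 7 = 1·5 + 2, 5 = 2·2 + 1, 2 = 2·1 + 0.
Back-substituting, 1 = 5 − 2·2 = 5 − 2·(7 − 1·5) = −2·7 + 3·5 = −2·7 + 3·(19 − 2·7) = 3·19 − 8·7 = 3·19 − 8·(102 − 5·19) = −8·102 + 43·19 = −8·102 + 43·(631 − 6·102) = 43·631 − 266·102 = 43·631 − 266·(733 − 1·631) = −266·733 + 309·631; that is, 733·(-266) + 631·309 = 1.
Scaling by 1640 gives the particular solution (s, t) = (-436240, 506760).
Shifting by a multiple of (631, −733) keeps it a solution: s = -436240 + 692·631 = 412, t = 506760 − 692·733 = -476.
Check: 1466·412 + 1262·(-476) = 603992 − 600712 = 3280. ✓

s = 412, t = -476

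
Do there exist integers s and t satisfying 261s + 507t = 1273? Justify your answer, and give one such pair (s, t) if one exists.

gcd(261, 507) = 3, so every integer of the form 261s + 507t is a multiple of 3.
But 1273 = 3·424 + 1, so 3 ∤ 1273.
Hence no integers s, t satisfy the equation.

No, no such integers exist.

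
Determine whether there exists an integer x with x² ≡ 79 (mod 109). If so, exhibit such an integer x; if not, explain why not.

There is no such integer.

Apply Euler's criterion with the prime 109: 79 is a quadratic residue iff 79^54 ≡ 1 (mod 109), and a non-residue iff it is ≡ −1.
Repeated squaring mod 109: 79^2 = 6241 ≡ 28; 79^4 ≡ 28² = 784 ≡ 21; 79^8 ≡ 21² = 441 ≡ 5; 79^16 ≡ 5² = 25 ≡ 25; 79^32 ≡ 25² = 625 ≡ 80.
Since 54 = 32 + 16 + 4 + 2, 79^54 ≡ 80 · 25 · 21 · 28; multiplying out mod 109: 80·25 = 2000 ≡ 38, then 38·21 = 798 ≡ 35, then 35·28 = 980 ≡ 108. Thus 79^54 ≡ 108 ≡ −1 (mod 109).
The value −1 means 79 is a non-residue modulo 109, so x² ≡ 79 (mod 109) is impossible.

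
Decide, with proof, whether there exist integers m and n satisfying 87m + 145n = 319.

Every value of 87m + 145n is a multiple of gcd(87, 145) = 29; since 29 ∣ 319, solutions exist.
Dividing through by 29 reduces the equation to 3m + 5n = 11.
Run the Euclidean algorithm on 5 and 3: 5 = 1·3 + 2, 3 = 1·2 + 1, 2 = 2·1 + 0.
Unwinding: 1 = 3 − 1·2 = 3 − (5 − 1·3) = −5 + 2·3, i.e. 3·2 + 5·(-1) = 1.
Times 11: 3·22 + 5·(-11) = 11, so (22, -11) solves it.
Shifting by a multiple of (5, −3) keeps it a solution: m = 22 − 4·5 = 2, n = -11 + 4·3 = 1.
Indeed 87·2 + 145·1 = 174 + 145 = 319.

m = 2, n = 1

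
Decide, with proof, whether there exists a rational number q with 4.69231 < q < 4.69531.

Look for a denominator N such that an integer falls strictly between N·4.69231 and N·4.69531. N = 36 works: 36·4.69231 = 168.92316 < 169 < 169.03116 = 36·4.69531.
So q = 169/36 works: it is a ratio of integers, and dividing 36·4.69231 < 169 < 36·4.69531 through by 36 gives 4.69231 < 169/36 < 4.69531.

q = 169/36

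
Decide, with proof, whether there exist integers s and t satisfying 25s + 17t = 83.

s = 4, t = -1

Since gcd(25, 17) = 1, every integer is an integer combination of 25 and 17.
Dividing repeatedly: 25 = 1·17 + 8, 17 = 2·8 + 1, 8 = 8·1 + 0.
Unwinding: 1 = 17 − 2·8 = 17 − 2·(25 − 1·17) = −2·25 + 3·17, i.e. 25·(-2) + 17·3 = 1.
Times 83: 25·(-166) + 17·249 = 83, so (-166, 249) solves it.
Shifting by a multiple of (17, −25) keeps it a solution: s = -166 + 10·17 = 4, t = 249 − 10·25 = -1.
Check: 25·4 + 17·(-1) = 100 − 17 = 83. ✓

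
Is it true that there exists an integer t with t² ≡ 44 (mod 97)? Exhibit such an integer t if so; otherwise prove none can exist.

t = 74

Take t = 74. Then 74² = 5476 = 56·97 + 44, so 74² ≡ 44 (mod 97).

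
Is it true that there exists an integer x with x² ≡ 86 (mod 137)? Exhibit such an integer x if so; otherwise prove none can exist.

No such integer exists.

Apply Euler's criterion with the prime 137: 86 is a quadratic residue iff 86^68 ≡ 1 (mod 137), and a non-residue iff it is ≡ −1.
Squaring successively (mod 137): 86^2 = 7396 ≡ 135; 86^4 ≡ 135² = 18225 ≡ 4; 86^8 ≡ 4² = 16 ≡ 16; 86^16 ≡ 16² = 256 ≡ 119; 86^32 ≡ 119² = 14161 ≡ 50; 86^64 ≡ 50² = 2500 ≡ 34.
Since 68 = 64 + 4, 86^68 ≡ 34 · 4; multiplying out mod 137: 34·4 = 136 ≡ 136. Thus 86^68 ≡ 136 ≡ −1 (mod 137).
By Euler's criterion 86 is a quadratic non-residue mod 137: no x satisfies x² ≡ 86 (mod 137).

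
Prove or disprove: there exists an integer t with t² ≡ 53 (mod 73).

73 is prime, so by Euler's criterion 53 is a square mod 73 iff 53^((73−1)/2) = 53^36 ≡ 1 (mod 73).
Repeated squaring mod 73: 53^2 = 2809 ≡ 35; 53^4 ≡ 35² = 1225 ≡ 57; 53^8 ≡ 57² = 3249 ≡ 37; 53^16 ≡ 37² = 1369 ≡ 55; 53^32 ≡ 55² = 3025 ≡ 32.
Since 36 = 32 + 4, 53^36 ≡ 32 · 57; multiplying out mod 73: 32·57 = 1824 ≡ 72. Thus 53^36 ≡ 72 ≡ −1 (mod 73).
By Euler's criterion 53 is a quadratic non-residue mod 73: no t satisfies t² ≡ 53 (mod 73).

No such integer exists.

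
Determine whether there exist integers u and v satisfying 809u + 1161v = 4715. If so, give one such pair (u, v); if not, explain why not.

Since gcd(809, 1161) = 1, every integer is an integer combination of 809 and 1161.
Run the Euclidean algorithm on 1161 and 809: 1161 = 1·809 + 352, 809 = 2·352 + 105, 352 = 3·105 + 37, 105 = 2·37 + 31, 37 = 1·31 + 6, 31 = 5·6 + 1, 6 = 6·1 + 0.
Back-substituting, 1 = 31 − 5·6 = 31 − 5·(37 − 1·31) = −5·37 + 6·31 = −5·37 + 6·(105 − 2·37) = 6·105 − 17·37 = 6·105 − 17·(352 − 3·105) = −17·352 + 57·105 = −17·352 + 57·(809 − 2·352) = 57·809 − 131·352 = 57·809 − 131·(1161 − 1·809) = −131·1161 + 188·809; that is, 809·188 + 1161·(-131) = 1.
Scaling by 4715 gives the particular solution (u, v) = (886420, -617665).
Shifting by a multiple of (1161, −809) keeps it a solution: u = 886420 − 763·1161 = 577, v = -617665 + 763·809 = -398.
Check: 809·577 + 1161·(-398) = 466793 − 462078 = 4715. ✓

u = 577, v = -398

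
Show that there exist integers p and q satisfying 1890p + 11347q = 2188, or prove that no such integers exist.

No such integers exist.

Any value of 1890p + 11347q is a multiple of gcd(1890, 11347) = 7.
But 2188 is not a multiple of 7 (it leaves remainder 4).
Hence no integers p, q satisfy the equation.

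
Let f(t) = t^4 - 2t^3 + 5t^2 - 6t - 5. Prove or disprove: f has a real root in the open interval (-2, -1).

f(-2) = 59 and f(-1) = 9, both positive, so a sign-change argument is unavailable; we show f keeps this sign on the whole interval.
Substitute t = -1 − u, where 0 < u < 1 on the interval. Expanding, f(-1 − u) = u^4 + 6u^3 + 17u^2 + 26u + 9.
The nonzero coefficients here are all positive, so for u > 0 every term is positive (or zero), and the constant term 9 is strictly positive.
So f is strictly positive on (-2, -1); no root exists in the interval.

No such root exists.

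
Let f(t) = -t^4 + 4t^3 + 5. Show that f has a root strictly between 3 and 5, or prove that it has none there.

Yes, f has a root in the interval.

f(3) = 32 and f(5) = -120, which have opposite signs.
f is continuous everywhere (it is a polynomial), in particular on [3, 5].
By the Intermediate Value Theorem, f takes the value 0 somewhere in the open interval.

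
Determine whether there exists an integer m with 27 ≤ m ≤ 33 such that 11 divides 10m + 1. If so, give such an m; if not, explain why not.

For m = 27, 28, …, 33 the values of 10m + 1 modulo 11 are 7, 6, 5, 4, 3, 2, 1 respectively.
The residue 0 does not occur, so no m in [27, 33] makes 10m + 1 a multiple of 11.

No, no such integer m in that range exists.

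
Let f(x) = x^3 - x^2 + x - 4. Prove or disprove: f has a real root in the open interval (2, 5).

Evaluate at the endpoints: f(2) = 2, f(5) = 101 — same sign (positive).
The derivative f'(x) = 3x^2 - 2x + 1 is a quadratic with discriminant (-2)² − 4·3·1 = -8 < 0; it never vanishes, so it is always positive (sign of the leading coefficient).
So f is strictly increasing; between 2 and 5 its values lie between f(2) = 2 and f(5) = 101, all positive. Therefore f has no root in (2, 5).

No.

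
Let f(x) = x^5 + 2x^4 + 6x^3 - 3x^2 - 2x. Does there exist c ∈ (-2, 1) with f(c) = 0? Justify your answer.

f(-2) = -56 and f(1) = 4, which have opposite signs.
Since f is a polynomial it is continuous on [-2, 1].
So by the Intermediate Value Theorem there is a c strictly between -2 and 1 with f(c) = 0.

Such a root exists.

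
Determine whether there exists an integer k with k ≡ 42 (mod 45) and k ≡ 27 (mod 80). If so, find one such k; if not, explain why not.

Here gcd(45, 80) = 5, and both 42 and 27 leave remainder 2 mod 5, so the system is consistent.
The integers ≡ 42 (mod 45) are 42, 87, 132, 177, 222, 267, …; their remainders mod 80 are 42, 7, 52, 17, 62, 27, so k = 267 is the first that is ≡ 27 (mod 80).
Verify: 267 = 5·45 + 42 and 267 = 3·80 + 27. ✓

k = 267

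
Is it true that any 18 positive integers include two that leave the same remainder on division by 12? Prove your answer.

Yes.

There are exactly 12 possible remainders on division by 12.
Placing 18 integers into 12 classes, some class receives at least two — say a and b.
That is, a and b leave the same remainder on division by 12, as claimed.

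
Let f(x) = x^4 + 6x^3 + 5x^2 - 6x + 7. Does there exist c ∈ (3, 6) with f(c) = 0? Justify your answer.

No.

f(3) = 277 and f(6) = 2743, both positive, so a sign-change argument is unavailable; we show f keeps this sign on the whole interval.
Substitute x = 3 + u, where 0 < u < 3 on the interval. Expanding, f(3 + u) = u^4 + 18u^3 + 113u^2 + 294u + 277.
The nonzero coefficients here are all positive, so for u > 0 every term is positive (or zero), and the constant term 277 is strictly positive.
So f is strictly positive on (3, 6); no root exists in the interval.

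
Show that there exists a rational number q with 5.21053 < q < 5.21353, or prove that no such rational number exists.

q = 172/33

Multiplying by 33: 33·5.21053 = 171.94749 and 33·5.21353 = 172.04649, so the integer 172 lies strictly between them.
Hence 172/33 is a rational number with 5.21053 < 172/33 < 5.21353.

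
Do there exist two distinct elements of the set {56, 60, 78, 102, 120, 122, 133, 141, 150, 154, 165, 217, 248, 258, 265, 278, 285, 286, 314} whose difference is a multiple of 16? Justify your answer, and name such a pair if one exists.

The pair (56, 120) works.

56 mod 16 = 8 and 120 mod 16 = 8, so 120 − 56 = 64 = 4·16.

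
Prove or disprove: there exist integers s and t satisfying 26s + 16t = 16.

s = 0, t = 1

gcd(26, 16) = 2, and 2 divides 16, so integer solutions exist.
Dividing through by 2 reduces the equation to 13s + 8t = 8.
Run the Euclidean algorithm on 13 and 8: 13 = 1·8 + 5, 8 = 1·5 + 3, 5 = 1·3 + 2, 3 = 1·2 + 1, 2 = 2·1 + 0.
Unwinding: 1 = 3 − 1·2 = 3 − (5 − 1·3) = −5 + 2·3 = −5 + 2·(8 − 1·5) = 2·8 − 3·5 = 2·8 − 3·(13 − 1·8) = −3·13 + 5·8, i.e. 13·(-3) + 8·5 = 1.
Times 8: 13·(-24) + 8·40 = 8, so (-24, 40) solves it.
Adding 3·8 to s and subtracting 3·13 from t gives the tidier solution (0, 1).
Check: 26·0 + 16·1 = 0 + 16 = 16. ✓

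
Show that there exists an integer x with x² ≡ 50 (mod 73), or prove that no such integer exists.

x = 59

x = 59 works: 59² = 3481, and 3481 − 50 = 3431 = 47·73.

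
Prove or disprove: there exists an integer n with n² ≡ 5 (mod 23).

Apply Euler's criterion with the prime 23: 5 is a quadratic residue iff 5^11 ≡ 1 (mod 23), and a non-residue iff it is ≡ −1.
Squaring successively (mod 23): 5^2 = 25 ≡ 2; 5^4 ≡ 2² = 4 ≡ 4; 5^8 ≡ 4² = 16 ≡ 16.
Since 11 = 8 + 2 + 1, 5^11 ≡ 16 · 2 · 5; multiplying out mod 23: 16·2 = 32 ≡ 9, then 9·5 = 45 ≡ 22. Thus 5^11 ≡ 22 ≡ −1 (mod 23).
The value −1 means 5 is a non-residue modulo 23, so n² ≡ 5 (mod 23) is impossible.

There is no such integer.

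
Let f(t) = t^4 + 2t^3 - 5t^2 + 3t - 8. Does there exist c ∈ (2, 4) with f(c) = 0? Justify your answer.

f has no root in that interval.

The endpoint values f(2) = 10 and f(4) = 308 are both positive. Claim: f(t) > 0 for every t in (2, 4).
Substitute t = 2 + u, where 0 < u < 2 on the interval. Expanding, f(2 + u) = u^4 + 10u^3 + 31u^2 + 39u + 10.
The nonzero coefficients here are all positive, so for u > 0 every term is positive (or zero), and the constant term 10 is strictly positive.
Therefore f(t) > 0 throughout (2, 4), and f has no zero there.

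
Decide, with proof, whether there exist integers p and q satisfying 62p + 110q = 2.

p = 16, q = -9

Every value of 62p + 110q is a multiple of gcd(62, 110) = 2; since 2 ∣ 2, solutions exist.
Dividing through by 2 reduces the equation to 31p + 55q = 1.
Dividing repeatedly: 55 = 1·31 + 24, 31 = 1·24 + 7, 24 = 3·7 + 3, 7 = 2·3 + 1, 3 = 3·1 + 0.
Back-substituting, 1 = 7 − 2·3 = 7 − 2·(24 − 3·7) = −2·24 + 7·7 = −2·24 + 7·(31 − 1·24) = 7·31 − 9·24 = 7·31 − 9·(55 − 1·31) = −9·55 + 16·31; that is, 31·16 + 55·(-9) = 1.
So (p, q) = (16, -9) is a solution.
Indeed 62·16 + 110·(-9) = 992 − 990 = 2.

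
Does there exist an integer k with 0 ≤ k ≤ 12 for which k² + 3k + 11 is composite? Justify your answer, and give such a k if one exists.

k = 11

At k = 11: 11² + 3·11 + 11 = 165 = 3·55, which is composite.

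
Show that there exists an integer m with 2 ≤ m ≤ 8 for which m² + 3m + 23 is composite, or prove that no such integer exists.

m = 2

At m = 2: 2² + 3·2 + 23 = 33 = 3·11, which is composite.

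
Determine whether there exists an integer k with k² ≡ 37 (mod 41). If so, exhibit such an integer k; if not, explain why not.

k = 23

Take k = 23. Then 23² = 529 = 12·41 + 37, so 23² ≡ 37 (mod 41).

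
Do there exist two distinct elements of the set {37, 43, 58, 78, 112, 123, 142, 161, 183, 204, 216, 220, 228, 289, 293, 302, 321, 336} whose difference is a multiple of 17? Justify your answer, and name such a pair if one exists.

58 and 228 are such a pair.

Reduce each element mod 17: 37↦3, 43↦9, 58↦7, 78↦10, 112↦10, 123↦4, 142↦6, 161↦8, 183↦13, 204↦0, 216↦12, 220↦16, 228↦7, 289↦0, 293↦4, 302↦13, 321↦15, 336↦13. The residue 7 repeats (at 58 and 228), and 228 − 58 = 170 = 10·17.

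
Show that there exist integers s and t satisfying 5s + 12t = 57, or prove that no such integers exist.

s = 9, t = 1

Since gcd(5, 12) = 1, every integer is an integer combination of 5 and 12.
Run the Euclidean algorithm on 12 and 5: 12 = 2·5 + 2, 5 = 2·2 + 1, 2 = 2·1 + 0.
Unwinding: 1 = 5 − 2·2 = 5 − 2·(12 − 2·5) = −2·12 + 5·5, i.e. 5·5 + 12·(-2) = 1.
Times 57: 5·285 + 12·(-114) = 57, so (285, -114) solves it.
Subtracting 23·12 from s and adding 23·5 to t gives the tidier solution (9, 1).
Indeed 5·9 + 12·1 = 45 + 12 = 57.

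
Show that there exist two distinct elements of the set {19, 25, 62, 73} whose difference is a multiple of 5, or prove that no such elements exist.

Two integers differ by a multiple of 5 exactly when they have the same residue mod 5. The residues are 19↦4, 25↦0, 62↦2, 73↦3.
These 4 residues are pairwise different, hence no difference of two elements is divisible by 5.

There is no such pair.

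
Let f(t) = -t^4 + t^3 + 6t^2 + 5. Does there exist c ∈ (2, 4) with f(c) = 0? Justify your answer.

Yes, such a c exists.

f(2) = 21 and f(4) = -91, which have opposite signs.
Since f is a polynomial it is continuous on [2, 4].
The Intermediate Value Theorem then guarantees some c ∈ (2, 4) with f(c) = 0.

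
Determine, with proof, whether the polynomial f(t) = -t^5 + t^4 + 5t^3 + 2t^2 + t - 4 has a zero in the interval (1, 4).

Such a root exists.

f(1) = 4 and f(4) = -416, which have opposite signs.
As a polynomial, f is continuous on every closed interval.
By the Intermediate Value Theorem, f takes the value 0 somewhere in the open interval.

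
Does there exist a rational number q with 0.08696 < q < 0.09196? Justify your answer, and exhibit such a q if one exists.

Scale by 11: the interval becomes (0.95656, 1.01156), which contains the integer 1.
Hence 1/11 is a rational number with 0.08696 < 1/11 < 0.09196.

q = 1/11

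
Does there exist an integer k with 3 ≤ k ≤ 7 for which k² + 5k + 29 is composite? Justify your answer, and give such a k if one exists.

At k = 4: 4² + 5·4 + 29 = 65 = 5·13, which is composite.

k = 4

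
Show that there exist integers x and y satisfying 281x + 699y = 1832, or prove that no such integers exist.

x = 310, y = -122

Since gcd(281, 699) = 1, every integer is an integer combination of 281 and 699.
Run the Euclidean algorithm on 699 and 281: 699 = 2·281 + 137, 281 = 2·137 + 7, 137 = 19·7 + 4, 7 = 1·4 + 3, 4 = 1·3 + 1, 3 = 3·1 + 0.
Unwinding: 1 = 4 − 1·3 = 4 − (7 − 1·4) = −7 + 2·4 = −7 + 2·(137 − 19·7) = 2·137 − 39·7 = 2·137 − 39·(281 − 2·137) = −39·281 + 80·137 = −39·281 + 80·(699 − 2·281) = 80·699 − 199·281, i.e. 281·(-199) + 699·80 = 1.
Multiplying through by 1832: x = (-199)·1832 = -364568, y = 80·1832 = 146560 is a solution.
Adding 522·699 to x and subtracting 522·281 from y gives the tidier solution (310, -122).
Check: 281·310 + 699·(-122) = 87110 − 85278 = 1832. ✓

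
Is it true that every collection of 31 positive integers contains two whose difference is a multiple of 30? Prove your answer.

There are exactly 30 possible remainders on division by 30.
Placing 31 integers into 30 classes, some class receives at least two — say a and b.
Their difference a − b is then a multiple of 30.

Yes.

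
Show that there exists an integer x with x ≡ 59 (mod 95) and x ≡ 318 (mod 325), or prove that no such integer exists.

No, no such integer exists.

Reduce both congruences modulo 5, which divides 95 and 325: they say x ≡ 59 (mod 5) and x ≡ 318 (mod 5).
These are incompatible: 59 − 318 = -259 is not divisible by 5.
So no integer satisfies both congruences.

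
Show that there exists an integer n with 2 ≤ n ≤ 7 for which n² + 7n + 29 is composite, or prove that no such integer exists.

The values for n = 2, 3, …, 7 are 47, 59, 73, 89, 107, 127, and each of these is prime.
So no value in the range makes the expression composite.

There is no such integer n in that range.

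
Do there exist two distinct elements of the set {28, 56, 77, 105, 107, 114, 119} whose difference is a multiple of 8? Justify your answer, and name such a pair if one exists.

Reduce each element modulo 8: 28↦4, 56↦0, 77↦5, 105↦1, 107↦3, 114↦2, 119↦7.
All 7 residues are distinct, so no two elements differ by a multiple of 8.

No such pair exists.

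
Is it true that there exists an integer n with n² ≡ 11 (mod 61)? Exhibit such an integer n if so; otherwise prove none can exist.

61 is prime, so by Euler's criterion 11 is a square mod 61 iff 11^((61−1)/2) = 11^30 ≡ 1 (mod 61).
Repeated squaring mod 61: 11^2 = 121 ≡ 60; 11^4 ≡ 60² = 3600 ≡ 1; 11^8 ≡ 1² = 1 ≡ 1; 11^16 ≡ 1² = 1 ≡ 1.
Since 30 = 16 + 8 + 4 + 2, 11^30 ≡ 1 · 1 · 1 · 60; multiplying out mod 61: 1·1 = 1 ≡ 1, then 1·1 = 1 ≡ 1, then 1·60 = 60 ≡ 60. Thus 11^30 ≡ 60 ≡ −1 (mod 61).
The value −1 means 11 is a non-residue modulo 61, so n² ≡ 11 (mod 61) is impossible.

No such integer exists.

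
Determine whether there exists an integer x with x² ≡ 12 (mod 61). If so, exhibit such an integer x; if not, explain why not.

x = 45

Take x = 45. Then 45² = 2025 = 33·61 + 12, so 45² ≡ 12 (mod 61).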